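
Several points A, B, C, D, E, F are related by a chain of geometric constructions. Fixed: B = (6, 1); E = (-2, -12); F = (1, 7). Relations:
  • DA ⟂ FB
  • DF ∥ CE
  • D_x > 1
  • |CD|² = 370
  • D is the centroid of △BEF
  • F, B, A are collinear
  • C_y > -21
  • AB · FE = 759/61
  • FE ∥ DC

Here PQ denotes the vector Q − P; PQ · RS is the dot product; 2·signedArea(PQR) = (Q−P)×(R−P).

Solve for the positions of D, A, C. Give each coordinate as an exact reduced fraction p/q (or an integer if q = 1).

A = (983/183, 107/61)
C = (-4/3, -61/3)
D = (5/3, -4/3)

1. D_x = 5/3  [D is the centroid of △BEF]
2. D_y = -4/3  [D is the centroid of △BEF]
   → D = (5/3, -4/3)
3. A_x = 983/183  [F, B, A are collinear ∩ DA ⟂ FB]
4. A_y = 107/61  [F, B, A are collinear ∩ DA ⟂ FB]
   → A = (983/183, 107/61)
5. C_x = -4/3  [DF ∥ CE ∩ FE ∥ DC]
6. C_y = -61/3  [DF ∥ CE ∩ FE ∥ DC]
   → C = (-4/3, -61/3)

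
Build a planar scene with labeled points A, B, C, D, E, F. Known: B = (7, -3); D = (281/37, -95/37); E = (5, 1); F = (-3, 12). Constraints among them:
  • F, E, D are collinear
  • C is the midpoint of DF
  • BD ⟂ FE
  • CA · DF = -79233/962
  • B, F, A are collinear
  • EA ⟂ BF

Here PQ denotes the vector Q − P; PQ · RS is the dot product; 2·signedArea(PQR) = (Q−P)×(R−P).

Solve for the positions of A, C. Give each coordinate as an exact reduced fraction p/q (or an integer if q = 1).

1. A_x = 59/13  [B, F, A are collinear ∩ EA ⟂ BF]
2. A_y = 9/13  [B, F, A are collinear ∩ EA ⟂ BF]
   → A = (59/13, 9/13)
3. C_x = 85/37  [C is the midpoint of DF]
4. C_y = 349/74  [C is the midpoint of DF]
   → C = (85/37, 349/74)

A = (59/13, 9/13)
C = (85/37, 349/74)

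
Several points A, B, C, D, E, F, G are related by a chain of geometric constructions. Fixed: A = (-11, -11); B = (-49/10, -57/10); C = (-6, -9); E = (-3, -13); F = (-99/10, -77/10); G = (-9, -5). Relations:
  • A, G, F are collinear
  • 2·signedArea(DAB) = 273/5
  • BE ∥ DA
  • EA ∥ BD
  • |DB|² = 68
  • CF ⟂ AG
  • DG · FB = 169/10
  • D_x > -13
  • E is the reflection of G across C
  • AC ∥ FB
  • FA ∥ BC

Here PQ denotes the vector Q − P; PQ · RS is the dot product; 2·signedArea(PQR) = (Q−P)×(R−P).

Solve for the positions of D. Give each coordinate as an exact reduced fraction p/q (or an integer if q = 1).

D = (-129/10, -37/10)

1. D_x = -129/10  [BE ∥ DA ∩ EA ∥ BD]
2. D_y = -37/10  [BE ∥ DA ∩ EA ∥ BD]
   → D = (-129/10, -37/10)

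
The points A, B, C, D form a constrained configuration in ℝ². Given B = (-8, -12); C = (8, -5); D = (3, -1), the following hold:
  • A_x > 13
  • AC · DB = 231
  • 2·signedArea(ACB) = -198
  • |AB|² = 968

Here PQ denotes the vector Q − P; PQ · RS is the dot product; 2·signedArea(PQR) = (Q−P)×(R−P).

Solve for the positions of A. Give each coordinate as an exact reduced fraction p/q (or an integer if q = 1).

A = (14, 10)

1. A_x = 14  [2·signedArea(ACB) = -198 ∩ AC · DB = 231]
2. A_y = 10  [2·signedArea(ACB) = -198 ∩ AC · DB = 231]
   → A = (14, 10)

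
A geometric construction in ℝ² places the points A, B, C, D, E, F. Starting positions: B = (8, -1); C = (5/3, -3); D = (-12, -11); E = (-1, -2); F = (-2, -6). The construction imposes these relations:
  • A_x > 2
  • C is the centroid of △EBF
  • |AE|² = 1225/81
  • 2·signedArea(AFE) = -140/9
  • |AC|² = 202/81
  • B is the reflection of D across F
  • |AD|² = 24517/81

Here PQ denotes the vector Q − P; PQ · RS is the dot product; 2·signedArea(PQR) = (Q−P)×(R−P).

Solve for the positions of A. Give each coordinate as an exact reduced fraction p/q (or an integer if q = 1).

A = (26/9, -2)

1. A_x = 26/9  [line -4·x + 1·y + 122/9 = 0 ∩ |AD|² = 24517/81]
2. A_y = -2  [line -4·x + 1·y + 122/9 = 0 ∩ |AD|² = 24517/81]
   → A = (26/9, -2)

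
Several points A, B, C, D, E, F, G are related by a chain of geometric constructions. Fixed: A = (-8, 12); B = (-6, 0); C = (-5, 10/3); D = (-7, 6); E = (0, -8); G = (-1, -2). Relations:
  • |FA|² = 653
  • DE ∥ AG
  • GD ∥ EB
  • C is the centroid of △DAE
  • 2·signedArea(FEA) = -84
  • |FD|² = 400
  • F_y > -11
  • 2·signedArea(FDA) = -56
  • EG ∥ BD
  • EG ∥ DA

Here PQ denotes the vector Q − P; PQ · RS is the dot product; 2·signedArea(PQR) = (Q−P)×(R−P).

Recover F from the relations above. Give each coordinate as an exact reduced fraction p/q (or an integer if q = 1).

1. F_x = 5  [2·signedArea(FEA) = -84 ∩ 2·signedArea(FDA) = -56]
2. F_y = -10  [2·signedArea(FEA) = -84 ∩ 2·signedArea(FDA) = -56]
   → F = (5, -10)

F = (5, -10)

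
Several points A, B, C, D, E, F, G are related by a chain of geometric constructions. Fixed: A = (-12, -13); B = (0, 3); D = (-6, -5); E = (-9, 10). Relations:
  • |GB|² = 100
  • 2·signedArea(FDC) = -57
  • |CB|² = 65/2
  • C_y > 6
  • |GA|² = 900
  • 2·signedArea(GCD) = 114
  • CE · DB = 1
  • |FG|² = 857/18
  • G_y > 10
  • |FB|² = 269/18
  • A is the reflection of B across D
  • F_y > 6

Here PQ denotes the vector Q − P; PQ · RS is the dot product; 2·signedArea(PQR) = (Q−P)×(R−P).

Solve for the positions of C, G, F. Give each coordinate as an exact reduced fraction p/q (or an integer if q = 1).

C = (-9/2, 13/2)
F = (1/2, 41/6)
G = (6, 11)

1. C_x = -9/2  [line -6·x + -8·y + 25 = 0 ∩ |CB|² = 65/2]
2. C_y = 13/2  [line -6·x + -8·y + 25 = 0 ∩ |CB|² = 65/2]
   → C = (-9/2, 13/2)
3. G_x = 6  [line 23/2·x + -3/2·y + -105/2 = 0 ∩ |GB|² = 100]
4. G_y = 11  [line 23/2·x + -3/2·y + -105/2 = 0 ∩ |GB|² = 100]
   → G = (6, 11)
5. F_x = 1/2  [line -23/2·x + 3/2·y + -9/2 = 0 ∩ |FB|² = 269/18]
6. F_y = 41/6  [line -23/2·x + 3/2·y + -9/2 = 0 ∩ |FB|² = 269/18]
   → F = (1/2, 41/6)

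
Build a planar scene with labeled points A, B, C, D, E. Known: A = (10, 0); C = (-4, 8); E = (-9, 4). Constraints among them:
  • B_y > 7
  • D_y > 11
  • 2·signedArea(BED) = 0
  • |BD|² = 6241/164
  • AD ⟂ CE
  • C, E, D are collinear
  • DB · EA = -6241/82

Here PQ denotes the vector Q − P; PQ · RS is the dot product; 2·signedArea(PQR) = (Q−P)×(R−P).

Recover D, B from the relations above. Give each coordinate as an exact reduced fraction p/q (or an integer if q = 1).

1. D_x = 26/41  [C, E, D are collinear ∩ AD ⟂ CE]
2. D_y = 480/41  [C, E, D are collinear ∩ AD ⟂ CE]
   → D = (26/41, 480/41)
3. B_x = -343/82  [2·signedArea(BED) = 0 ∩ DB · EA = -6241/82]
4. B_y = 322/41  [2·signedArea(BED) = 0 ∩ DB · EA = -6241/82]
   → B = (-343/82, 322/41)

B = (-343/82, 322/41)
D = (26/41, 480/41)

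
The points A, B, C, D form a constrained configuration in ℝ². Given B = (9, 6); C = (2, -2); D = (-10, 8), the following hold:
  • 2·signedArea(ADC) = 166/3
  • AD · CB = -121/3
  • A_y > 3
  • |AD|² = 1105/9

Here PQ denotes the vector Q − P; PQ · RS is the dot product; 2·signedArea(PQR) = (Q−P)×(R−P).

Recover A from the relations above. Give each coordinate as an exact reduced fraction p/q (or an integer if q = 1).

1. A_x = 1/3  [AD · CB = -121/3 ∩ 2·signedArea(ADC) = 166/3]
2. A_y = 4  [AD · CB = -121/3 ∩ 2·signedArea(ADC) = 166/3]
   → A = (1/3, 4)

A = (1/3, 4)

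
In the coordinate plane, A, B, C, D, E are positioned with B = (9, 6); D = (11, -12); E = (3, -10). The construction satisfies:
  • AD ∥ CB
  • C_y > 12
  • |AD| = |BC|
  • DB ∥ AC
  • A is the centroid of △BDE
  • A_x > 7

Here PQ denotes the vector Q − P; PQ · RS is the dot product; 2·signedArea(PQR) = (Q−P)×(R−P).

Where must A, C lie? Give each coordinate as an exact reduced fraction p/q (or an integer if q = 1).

1. A_x = 23/3  [A is the centroid of △BDE]
2. A_y = -16/3  [A is the centroid of △BDE]
   → A = (23/3, -16/3)
3. C_x = 17/3  [AD ∥ CB ∩ DB ∥ AC]
4. C_y = 38/3  [AD ∥ CB ∩ DB ∥ AC]
   → C = (17/3, 38/3)

A = (23/3, -16/3)
C = (17/3, 38/3)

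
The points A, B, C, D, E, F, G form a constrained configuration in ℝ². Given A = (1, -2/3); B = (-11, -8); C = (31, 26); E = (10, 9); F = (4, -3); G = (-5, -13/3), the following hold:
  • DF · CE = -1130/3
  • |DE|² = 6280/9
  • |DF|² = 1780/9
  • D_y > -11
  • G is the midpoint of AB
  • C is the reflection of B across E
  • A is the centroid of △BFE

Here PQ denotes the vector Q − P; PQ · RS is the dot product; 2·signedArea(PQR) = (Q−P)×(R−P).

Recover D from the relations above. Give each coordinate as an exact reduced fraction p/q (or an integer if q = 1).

1. D_x = -8  [line 21·x + 17·y + 1031/3 = 0 ∩ |DF|² = 1780/9]
2. D_y = -31/3  [line 21·x + 17·y + 1031/3 = 0 ∩ |DF|² = 1780/9]
   → D = (-8, -31/3)

D = (-8, -31/3)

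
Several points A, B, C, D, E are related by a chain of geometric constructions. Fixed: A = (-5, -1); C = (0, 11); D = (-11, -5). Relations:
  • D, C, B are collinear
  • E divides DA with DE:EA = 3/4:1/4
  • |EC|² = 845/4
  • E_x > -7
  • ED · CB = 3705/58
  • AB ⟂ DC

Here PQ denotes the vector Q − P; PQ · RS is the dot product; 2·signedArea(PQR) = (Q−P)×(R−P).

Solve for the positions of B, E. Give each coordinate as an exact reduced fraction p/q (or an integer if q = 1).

B = (-209/29, 15/29)
E = (-13/2, -2)

1. B_x = -209/29  [D, C, B are collinear ∩ AB ⟂ DC]
2. B_y = 15/29  [D, C, B are collinear ∩ AB ⟂ DC]
   → B = (-209/29, 15/29)
3. E_x = -13/2  [E divides DA with DE:EA = 3/4:1/4]
4. E_y = -2  [E divides DA with DE:EA = 3/4:1/4]
   → E = (-13/2, -2)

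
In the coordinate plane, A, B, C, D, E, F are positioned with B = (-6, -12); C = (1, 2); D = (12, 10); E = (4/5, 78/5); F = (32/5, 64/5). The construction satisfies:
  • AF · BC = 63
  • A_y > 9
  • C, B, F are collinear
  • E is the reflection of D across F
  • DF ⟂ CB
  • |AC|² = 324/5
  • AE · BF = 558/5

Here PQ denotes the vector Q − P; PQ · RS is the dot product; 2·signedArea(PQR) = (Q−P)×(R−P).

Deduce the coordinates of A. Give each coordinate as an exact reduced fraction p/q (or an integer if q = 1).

1. A_x = 23/5  [line -62/5·x + -124/5·y + 1426/5 = 0 ∩ |AC|² = 324/5]
2. A_y = 46/5  [line -62/5·x + -124/5·y + 1426/5 = 0 ∩ |AC|² = 324/5]
   → A = (23/5, 46/5)

A = (23/5, 46/5)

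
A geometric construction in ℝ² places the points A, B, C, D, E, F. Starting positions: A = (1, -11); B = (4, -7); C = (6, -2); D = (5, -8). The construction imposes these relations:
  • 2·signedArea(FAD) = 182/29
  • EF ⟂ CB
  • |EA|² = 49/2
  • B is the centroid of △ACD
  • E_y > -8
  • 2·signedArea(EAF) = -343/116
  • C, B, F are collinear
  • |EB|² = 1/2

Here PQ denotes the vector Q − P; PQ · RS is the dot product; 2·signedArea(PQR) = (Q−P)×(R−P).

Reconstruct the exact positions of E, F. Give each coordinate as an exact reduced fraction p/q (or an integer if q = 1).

1. F_x = 113/29  [C, B, F are collinear ∩ 2·signedArea(FAD) = 182/29]
2. F_y = -421/58  [C, B, F are collinear ∩ 2·signedArea(FAD) = 182/29]
   → F = (113/29, -421/58)
3. E_x = 9/2  [2·signedArea(EAF) = -343/116 ∩ EF ⟂ CB]
4. E_y = -15/2  [2·signedArea(EAF) = -343/116 ∩ EF ⟂ CB]
   → E = (9/2, -15/2)

E = (9/2, -15/2)
F = (113/29, -421/58)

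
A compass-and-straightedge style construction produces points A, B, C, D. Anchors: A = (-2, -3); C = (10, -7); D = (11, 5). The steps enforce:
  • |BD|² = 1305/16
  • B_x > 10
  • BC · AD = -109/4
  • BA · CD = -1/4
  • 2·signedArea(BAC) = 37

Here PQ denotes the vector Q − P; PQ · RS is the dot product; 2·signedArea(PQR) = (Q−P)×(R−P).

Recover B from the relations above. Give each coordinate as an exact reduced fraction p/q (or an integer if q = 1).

B = (41/4, -4)

1. B_x = 41/4  [BC · AD = -109/4 ∩ 2·signedArea(BAC) = 37]
2. B_y = -4  [BC · AD = -109/4 ∩ 2·signedArea(BAC) = 37]
   → B = (41/4, -4)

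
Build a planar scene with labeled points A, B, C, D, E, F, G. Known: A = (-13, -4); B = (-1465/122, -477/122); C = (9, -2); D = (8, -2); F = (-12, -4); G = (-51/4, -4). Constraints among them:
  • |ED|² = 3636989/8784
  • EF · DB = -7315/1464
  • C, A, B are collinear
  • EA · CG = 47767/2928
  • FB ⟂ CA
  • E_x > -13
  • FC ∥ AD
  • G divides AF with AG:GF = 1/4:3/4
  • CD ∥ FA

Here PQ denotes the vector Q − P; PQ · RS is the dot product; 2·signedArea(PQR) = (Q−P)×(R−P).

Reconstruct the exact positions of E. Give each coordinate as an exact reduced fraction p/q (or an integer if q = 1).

1. E_x = -8971/732  [EF · DB = -7315/1464 ∩ EA · CG = 47767/2928]
2. E_y = -721/183  [EF · DB = -7315/1464 ∩ EA · CG = 47767/2928]
   → E = (-8971/732, -721/183)

E = (-8971/732, -721/183)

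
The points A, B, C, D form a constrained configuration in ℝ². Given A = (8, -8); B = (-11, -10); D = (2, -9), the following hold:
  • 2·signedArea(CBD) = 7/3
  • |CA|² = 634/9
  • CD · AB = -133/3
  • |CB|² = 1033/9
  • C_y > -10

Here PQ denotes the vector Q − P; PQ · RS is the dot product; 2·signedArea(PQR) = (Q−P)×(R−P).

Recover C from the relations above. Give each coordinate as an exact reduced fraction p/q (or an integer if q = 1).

C = (-1/3, -9)

1. C_x = -1/3  [2·signedArea(CBD) = 7/3 ∩ CD · AB = -133/3]
2. C_y = -9  [2·signedArea(CBD) = 7/3 ∩ CD · AB = -133/3]
   → C = (-1/3, -9)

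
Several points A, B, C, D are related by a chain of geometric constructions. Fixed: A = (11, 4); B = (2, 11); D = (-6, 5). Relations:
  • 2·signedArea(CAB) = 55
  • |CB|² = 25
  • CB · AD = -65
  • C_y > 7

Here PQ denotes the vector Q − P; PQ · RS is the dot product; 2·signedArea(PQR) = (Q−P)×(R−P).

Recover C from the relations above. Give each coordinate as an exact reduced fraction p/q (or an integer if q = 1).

C = (-2, 8)

1. C_x = -2  [2·signedArea(CAB) = 55 ∩ CB · AD = -65]
2. C_y = 8  [2·signedArea(CAB) = 55 ∩ CB · AD = -65]
   → C = (-2, 8)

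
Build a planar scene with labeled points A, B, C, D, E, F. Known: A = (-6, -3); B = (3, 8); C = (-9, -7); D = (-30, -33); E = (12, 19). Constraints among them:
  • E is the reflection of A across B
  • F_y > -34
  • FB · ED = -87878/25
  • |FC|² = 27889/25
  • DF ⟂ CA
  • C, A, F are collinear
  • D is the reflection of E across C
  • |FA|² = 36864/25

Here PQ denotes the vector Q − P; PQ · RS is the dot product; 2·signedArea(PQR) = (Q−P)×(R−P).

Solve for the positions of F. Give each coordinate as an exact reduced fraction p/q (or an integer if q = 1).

F = (-726/25, -843/25)

1. F_x = -726/25  [C, A, F are collinear ∩ DF ⟂ CA]
2. F_y = -843/25  [C, A, F are collinear ∩ DF ⟂ CA]
   → F = (-726/25, -843/25)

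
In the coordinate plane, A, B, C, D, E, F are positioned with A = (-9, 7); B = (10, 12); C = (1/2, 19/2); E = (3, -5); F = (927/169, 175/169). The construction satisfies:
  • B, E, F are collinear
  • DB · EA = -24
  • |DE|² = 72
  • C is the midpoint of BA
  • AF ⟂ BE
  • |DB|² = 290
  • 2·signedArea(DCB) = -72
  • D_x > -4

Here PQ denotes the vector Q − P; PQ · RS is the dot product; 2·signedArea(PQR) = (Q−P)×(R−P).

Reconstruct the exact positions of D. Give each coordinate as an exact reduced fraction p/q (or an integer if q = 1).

1. D_x = -3  [2·signedArea(DCB) = -72 ∩ DB · EA = -24]
2. D_y = 1  [2·signedArea(DCB) = -72 ∩ DB · EA = -24]
   → D = (-3, 1)

D = (-3, 1)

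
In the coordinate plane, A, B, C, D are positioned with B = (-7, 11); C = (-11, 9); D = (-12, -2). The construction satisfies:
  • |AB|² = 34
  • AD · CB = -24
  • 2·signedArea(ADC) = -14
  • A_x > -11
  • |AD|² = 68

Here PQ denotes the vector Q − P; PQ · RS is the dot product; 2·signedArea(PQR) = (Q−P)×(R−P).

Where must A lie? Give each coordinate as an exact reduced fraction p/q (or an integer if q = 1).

A = (-10, 6)

1. A_x = -10  [AD · CB = -24 ∩ 2·signedArea(ADC) = -14]
2. A_y = 6  [AD · CB = -24 ∩ 2·signedArea(ADC) = -14]
   → A = (-10, 6)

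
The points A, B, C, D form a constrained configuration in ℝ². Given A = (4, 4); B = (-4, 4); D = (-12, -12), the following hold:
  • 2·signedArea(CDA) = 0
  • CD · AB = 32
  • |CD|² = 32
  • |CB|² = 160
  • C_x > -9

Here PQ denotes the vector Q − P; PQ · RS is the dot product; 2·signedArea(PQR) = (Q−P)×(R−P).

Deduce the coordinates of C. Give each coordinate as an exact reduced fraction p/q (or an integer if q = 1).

C = (-8, -8)

1. C_x = -8  [2·signedArea(CDA) = 0 ∩ CD · AB = 32]
2. C_y = -8  [2·signedArea(CDA) = 0 ∩ CD · AB = 32]
   → C = (-8, -8)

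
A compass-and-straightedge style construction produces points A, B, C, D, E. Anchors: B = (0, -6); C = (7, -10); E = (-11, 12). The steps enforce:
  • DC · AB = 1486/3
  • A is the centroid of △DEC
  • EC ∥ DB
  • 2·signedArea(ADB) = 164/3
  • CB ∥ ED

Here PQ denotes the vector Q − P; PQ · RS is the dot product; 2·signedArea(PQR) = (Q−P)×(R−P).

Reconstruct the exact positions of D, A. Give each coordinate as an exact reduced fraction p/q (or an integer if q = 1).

A = (-22/3, 6)
D = (-18, 16)

1. D_x = -18  [EC ∥ DB ∩ CB ∥ ED]
2. D_y = 16  [EC ∥ DB ∩ CB ∥ ED]
   → D = (-18, 16)
3. A_x = -22/3  [A is the centroid of △DEC]
4. A_y = 6  [A is the centroid of △DEC]
   → A = (-22/3, 6)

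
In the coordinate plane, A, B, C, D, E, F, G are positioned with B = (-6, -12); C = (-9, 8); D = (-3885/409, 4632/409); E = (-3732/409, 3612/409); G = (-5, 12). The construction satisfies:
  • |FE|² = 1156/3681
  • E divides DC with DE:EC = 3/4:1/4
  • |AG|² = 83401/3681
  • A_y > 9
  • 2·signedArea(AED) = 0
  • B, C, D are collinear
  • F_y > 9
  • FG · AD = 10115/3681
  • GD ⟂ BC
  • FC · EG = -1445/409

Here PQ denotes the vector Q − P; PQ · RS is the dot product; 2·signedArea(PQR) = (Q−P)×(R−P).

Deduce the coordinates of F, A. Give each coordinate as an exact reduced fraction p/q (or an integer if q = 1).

1. F_x = -3766/409  [line -1687/409·x + -1296/409·y + -3370/409 = 0 ∩ |FE|² = 1156/3681]
2. F_y = 11516/1227  [line -1687/409·x + -1296/409·y + -3370/409 = 0 ∩ |FE|² = 1156/3681]
   → F = (-3766/409, 11516/1227)
3. A_x = -3800/409  [FG · AD = 10115/3681 ∩ 2·signedArea(AED) = 0]
4. A_y = 12196/1227  [FG · AD = 10115/3681 ∩ 2·signedArea(AED) = 0]
   → A = (-3800/409, 12196/1227)

A = (-3800/409, 12196/1227)
F = (-3766/409, 11516/1227)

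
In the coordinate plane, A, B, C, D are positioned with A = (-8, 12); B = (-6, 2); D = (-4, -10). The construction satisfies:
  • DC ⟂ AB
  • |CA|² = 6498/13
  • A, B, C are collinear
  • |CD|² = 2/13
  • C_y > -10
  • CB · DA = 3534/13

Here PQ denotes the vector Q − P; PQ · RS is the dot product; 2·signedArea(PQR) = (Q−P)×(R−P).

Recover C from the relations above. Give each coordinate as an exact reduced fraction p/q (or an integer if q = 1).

1. C_x = -47/13  [A, B, C are collinear ∩ DC ⟂ AB]
2. C_y = -129/13  [A, B, C are collinear ∩ DC ⟂ AB]
   → C = (-47/13, -129/13)

C = (-47/13, -129/13)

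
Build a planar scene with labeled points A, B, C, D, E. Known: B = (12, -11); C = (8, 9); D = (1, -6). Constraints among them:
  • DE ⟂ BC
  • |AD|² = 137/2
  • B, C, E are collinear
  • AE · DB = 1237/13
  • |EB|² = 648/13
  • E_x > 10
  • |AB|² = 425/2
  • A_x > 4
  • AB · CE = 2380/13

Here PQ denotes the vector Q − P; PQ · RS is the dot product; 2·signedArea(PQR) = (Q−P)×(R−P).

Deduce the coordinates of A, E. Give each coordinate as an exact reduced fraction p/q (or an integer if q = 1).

1. E_x = 138/13  [B, C, E are collinear ∩ DE ⟂ BC]
2. E_y = -53/13  [B, C, E are collinear ∩ DE ⟂ BC]
   → E = (138/13, -53/13)
3. A_x = 9/2  [AE · DB = 1237/13 ∩ AB · CE = 2380/13]
4. A_y = 3/2  [AE · DB = 1237/13 ∩ AB · CE = 2380/13]
   → A = (9/2, 3/2)

A = (9/2, 3/2)
E = (138/13, -53/13)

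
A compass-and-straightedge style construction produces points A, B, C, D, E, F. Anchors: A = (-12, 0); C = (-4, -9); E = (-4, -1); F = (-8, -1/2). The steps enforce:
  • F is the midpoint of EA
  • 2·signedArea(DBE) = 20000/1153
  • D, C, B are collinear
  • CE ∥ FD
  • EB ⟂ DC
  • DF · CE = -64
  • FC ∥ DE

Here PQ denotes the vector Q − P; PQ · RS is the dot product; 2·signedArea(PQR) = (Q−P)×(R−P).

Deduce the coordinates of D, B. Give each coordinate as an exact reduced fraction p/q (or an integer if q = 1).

1. D_x = -8  [FC ∥ DE ∩ CE ∥ FD]
2. D_y = 15/2  [FC ∥ DE ∩ CE ∥ FD]
   → D = (-8, 15/2)
3. B_x = -6724/1153  [D, C, B are collinear ∩ EB ⟂ DC]
4. B_y = -1665/1153  [D, C, B are collinear ∩ EB ⟂ DC]
   → B = (-6724/1153, -1665/1153)

B = (-6724/1153, -1665/1153)
D = (-8, 15/2)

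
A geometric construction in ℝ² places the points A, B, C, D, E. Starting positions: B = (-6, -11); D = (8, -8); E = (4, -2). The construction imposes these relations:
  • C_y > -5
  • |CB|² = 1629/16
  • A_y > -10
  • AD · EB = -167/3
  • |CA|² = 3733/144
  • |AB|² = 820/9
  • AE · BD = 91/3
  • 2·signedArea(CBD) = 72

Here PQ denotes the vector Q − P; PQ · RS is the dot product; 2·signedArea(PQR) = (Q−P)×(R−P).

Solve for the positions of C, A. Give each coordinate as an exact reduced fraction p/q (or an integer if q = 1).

1. C_x = 3/2  [line -3·x + 14·y + 64 = 0 ∩ |CB|² = 1629/16]
2. C_y = -17/4  [line -3·x + 14·y + 64 = 0 ∩ |CB|² = 1629/16]
   → C = (3/2, -17/4)
3. A_x = 10/3  [AE · BD = 91/3 ∩ AD · EB = -167/3]
4. A_y = -9  [AE · BD = 91/3 ∩ AD · EB = -167/3]
   → A = (10/3, -9)

A = (10/3, -9)
C = (3/2, -17/4)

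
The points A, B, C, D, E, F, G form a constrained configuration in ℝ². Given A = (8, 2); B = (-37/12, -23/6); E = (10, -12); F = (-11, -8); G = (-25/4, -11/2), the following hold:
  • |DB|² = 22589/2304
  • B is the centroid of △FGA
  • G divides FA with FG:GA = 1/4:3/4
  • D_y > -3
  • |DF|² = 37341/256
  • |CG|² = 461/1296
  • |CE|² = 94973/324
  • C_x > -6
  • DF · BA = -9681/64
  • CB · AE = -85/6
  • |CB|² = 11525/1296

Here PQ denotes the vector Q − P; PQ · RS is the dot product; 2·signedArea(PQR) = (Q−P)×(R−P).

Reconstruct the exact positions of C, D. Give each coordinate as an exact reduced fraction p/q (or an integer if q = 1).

C = (-103/18, -47/9)
D = (-5/16, -19/8)

1. C_x = -103/18  [line -2·x + 14·y + 185/3 = 0 ∩ |CG|² = 461/1296]
2. C_y = -47/9  [line -2·x + 14·y + 185/3 = 0 ∩ |CG|² = 461/1296]
   → C = (-103/18, -47/9)
3. D_x = -5/16  [line -133/12·x + -35/6·y + -3325/192 = 0 ∩ |DB|² = 22589/2304]
4. D_y = -19/8  [line -133/12·x + -35/6·y + -3325/192 = 0 ∩ |DB|² = 22589/2304]
   → D = (-5/16, -19/8)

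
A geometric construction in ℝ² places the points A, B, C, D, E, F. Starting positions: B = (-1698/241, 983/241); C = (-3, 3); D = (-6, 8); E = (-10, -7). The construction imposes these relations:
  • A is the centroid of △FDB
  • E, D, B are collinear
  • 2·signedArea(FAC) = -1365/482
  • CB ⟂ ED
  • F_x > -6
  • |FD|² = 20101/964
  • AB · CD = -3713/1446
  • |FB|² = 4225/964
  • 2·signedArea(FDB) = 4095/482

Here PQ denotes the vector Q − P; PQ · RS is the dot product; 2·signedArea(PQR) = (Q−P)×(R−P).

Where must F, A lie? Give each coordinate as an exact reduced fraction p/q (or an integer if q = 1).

A = (-2903/482, 3764/723)
F = (-2421/482, 853/241)

1. F_x = -2421/482  [line 945/241·x + -252/241·y + 11277/482 = 0 ∩ |FB|² = 4225/964]
2. F_y = 853/241  [line 945/241·x + -252/241·y + 11277/482 = 0 ∩ |FB|² = 4225/964]
   → F = (-2421/482, 853/241)
3. A_x = -2903/482  [A is the centroid of △FDB]
4. A_y = 3764/723  [A is the centroid of △FDB]
   → A = (-2903/482, 3764/723)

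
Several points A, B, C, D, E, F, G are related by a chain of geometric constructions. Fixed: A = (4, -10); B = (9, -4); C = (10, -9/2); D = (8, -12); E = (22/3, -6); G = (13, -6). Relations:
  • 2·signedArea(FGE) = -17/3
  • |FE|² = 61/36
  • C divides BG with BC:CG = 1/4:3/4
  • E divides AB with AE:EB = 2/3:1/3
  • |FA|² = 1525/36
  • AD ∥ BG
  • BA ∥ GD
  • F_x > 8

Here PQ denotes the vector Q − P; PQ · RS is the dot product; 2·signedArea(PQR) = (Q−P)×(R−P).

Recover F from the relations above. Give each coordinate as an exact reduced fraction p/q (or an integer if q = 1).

1. F_y = -5  [2·signedArea(FGE) = -17/3]
2. F_x = 49/6  [|FE|² = 61/36]
   → F = (49/6, -5)

F = (49/6, -5)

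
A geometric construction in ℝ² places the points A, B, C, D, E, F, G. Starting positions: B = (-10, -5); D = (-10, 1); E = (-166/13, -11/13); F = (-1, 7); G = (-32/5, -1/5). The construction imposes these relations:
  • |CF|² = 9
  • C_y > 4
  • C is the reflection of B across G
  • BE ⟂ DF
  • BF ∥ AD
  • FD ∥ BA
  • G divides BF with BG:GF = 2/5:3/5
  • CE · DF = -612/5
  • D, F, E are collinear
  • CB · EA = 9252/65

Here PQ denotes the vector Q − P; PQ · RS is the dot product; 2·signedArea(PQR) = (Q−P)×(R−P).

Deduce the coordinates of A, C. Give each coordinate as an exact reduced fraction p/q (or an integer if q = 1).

1. A_x = -19  [BF ∥ AD ∩ FD ∥ BA]
2. A_y = -11  [BF ∥ AD ∩ FD ∥ BA]
   → A = (-19, -11)
3. C_x = -14/5  [C is the reflection of B across G]
4. C_y = 23/5  [C is the reflection of B across G]
   → C = (-14/5, 23/5)

A = (-19, -11)
C = (-14/5, 23/5)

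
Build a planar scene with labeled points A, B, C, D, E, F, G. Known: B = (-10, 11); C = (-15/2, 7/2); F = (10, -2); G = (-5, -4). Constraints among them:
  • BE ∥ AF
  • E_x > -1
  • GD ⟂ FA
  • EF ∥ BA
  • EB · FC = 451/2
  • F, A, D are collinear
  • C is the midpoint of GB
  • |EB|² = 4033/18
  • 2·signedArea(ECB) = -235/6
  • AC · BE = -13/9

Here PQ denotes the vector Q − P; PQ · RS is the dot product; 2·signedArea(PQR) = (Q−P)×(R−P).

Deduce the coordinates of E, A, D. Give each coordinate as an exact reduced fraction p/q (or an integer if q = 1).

1. E_x = -5/6  [2·signedArea(ECB) = -235/6 ∩ EB · FC = 451/2]
2. E_y = -5/6  [2·signedArea(ECB) = -235/6 ∩ EB · FC = 451/2]
   → E = (-5/6, -5/6)
3. A_x = 5/6  [BE ∥ AF ∩ EF ∥ BA]
4. A_y = 59/6  [BE ∥ AF ∩ EF ∥ BA]
   → A = (5/6, 59/6)
5. D_x = 43095/8066  [F, A, D are collinear ∩ GD ⟂ FA]
6. D_y = 32361/8066  [F, A, D are collinear ∩ GD ⟂ FA]
   → D = (43095/8066, 32361/8066)

A = (5/6, 59/6)
D = (43095/8066, 32361/8066)
E = (-5/6, -5/6)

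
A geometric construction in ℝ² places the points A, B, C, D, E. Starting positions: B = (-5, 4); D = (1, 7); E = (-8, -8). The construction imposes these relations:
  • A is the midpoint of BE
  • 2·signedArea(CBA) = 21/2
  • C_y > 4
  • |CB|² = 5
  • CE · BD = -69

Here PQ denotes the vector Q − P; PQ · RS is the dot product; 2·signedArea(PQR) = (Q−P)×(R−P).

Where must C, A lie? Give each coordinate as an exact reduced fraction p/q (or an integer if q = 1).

A = (-13/2, -2)
C = (-3, 5)

1. C_x = -3  [line -6·x + -3·y + -3 = 0 ∩ |CB|² = 5]
2. C_y = 5  [line -6·x + -3·y + -3 = 0 ∩ |CB|² = 5]
   → C = (-3, 5)
3. A_x = -13/2  [2·signedArea(CBA) = 21/2 ∩ A is the midpoint of BE]
4. A_y = -2  [2·signedArea(CBA) = 21/2 ∩ A is the midpoint of BE]
   → A = (-13/2, -2)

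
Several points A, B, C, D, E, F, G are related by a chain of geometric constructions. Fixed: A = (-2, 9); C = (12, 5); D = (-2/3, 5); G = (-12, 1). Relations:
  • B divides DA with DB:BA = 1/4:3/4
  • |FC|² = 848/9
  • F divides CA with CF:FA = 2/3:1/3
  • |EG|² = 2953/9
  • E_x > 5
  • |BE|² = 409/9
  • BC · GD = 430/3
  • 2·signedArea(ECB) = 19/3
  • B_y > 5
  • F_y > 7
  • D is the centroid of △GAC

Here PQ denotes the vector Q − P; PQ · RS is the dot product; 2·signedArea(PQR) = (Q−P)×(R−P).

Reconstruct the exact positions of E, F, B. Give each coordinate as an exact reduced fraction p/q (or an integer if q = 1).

1. F_x = 8/3  [F divides CA with CF:FA = 2/3:1/3]
2. F_y = 23/3  [F divides CA with CF:FA = 2/3:1/3]
   → F = (8/3, 23/3)
3. B_x = -1  [B divides DA with DB:BA = 1/4:3/4]
4. B_y = 6  [B divides DA with DB:BA = 1/4:3/4]
   → B = (-1, 6)
5. E_x = 17/3  [line -1·x + -13·y + 212/3 = 0 ∩ |EG|² = 2953/9]
6. E_y = 5  [line -1·x + -13·y + 212/3 = 0 ∩ |EG|² = 2953/9]
   → E = (17/3, 5)

B = (-1, 6)
E = (17/3, 5)
F = (8/3, 23/3)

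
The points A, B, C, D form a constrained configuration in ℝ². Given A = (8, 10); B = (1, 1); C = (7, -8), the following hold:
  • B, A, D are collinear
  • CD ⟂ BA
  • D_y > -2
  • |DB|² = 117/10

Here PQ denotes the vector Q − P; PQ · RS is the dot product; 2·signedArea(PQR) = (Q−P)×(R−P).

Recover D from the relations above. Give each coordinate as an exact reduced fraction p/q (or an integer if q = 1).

1. D_x = -11/10  [B, A, D are collinear ∩ CD ⟂ BA]
2. D_y = -17/10  [B, A, D are collinear ∩ CD ⟂ BA]
   → D = (-11/10, -17/10)

D = (-11/10, -17/10)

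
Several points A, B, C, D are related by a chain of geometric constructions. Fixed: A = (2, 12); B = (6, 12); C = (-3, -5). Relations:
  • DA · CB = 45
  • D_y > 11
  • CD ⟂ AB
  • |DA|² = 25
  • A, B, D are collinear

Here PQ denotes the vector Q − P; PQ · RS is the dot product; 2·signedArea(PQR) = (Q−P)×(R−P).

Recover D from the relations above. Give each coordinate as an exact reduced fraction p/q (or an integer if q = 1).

D = (-3, 12)

1. D_x = -3  [A, B, D are collinear ∩ CD ⟂ AB]
2. D_y = 12  [A, B, D are collinear ∩ CD ⟂ AB]
   → D = (-3, 12)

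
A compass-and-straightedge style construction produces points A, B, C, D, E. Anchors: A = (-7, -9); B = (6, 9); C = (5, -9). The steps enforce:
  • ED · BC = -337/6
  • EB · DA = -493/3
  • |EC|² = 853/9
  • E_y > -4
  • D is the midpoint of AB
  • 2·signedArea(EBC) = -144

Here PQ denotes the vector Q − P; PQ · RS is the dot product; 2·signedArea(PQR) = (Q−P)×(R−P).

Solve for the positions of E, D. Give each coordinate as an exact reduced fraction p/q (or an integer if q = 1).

1. E_x = -8/3  [line 18·x + -1·y + 45 = 0 ∩ |EC|² = 853/9]
2. E_y = -3  [line 18·x + -1·y + 45 = 0 ∩ |EC|² = 853/9]
   → E = (-8/3, -3)
3. D_x = -1/2  [EB · DA = -493/3 ∩ D is the midpoint of AB]
4. D_y = 0  [EB · DA = -493/3 ∩ D is the midpoint of AB]
   → D = (-1/2, 0)

D = (-1/2, 0)
E = (-8/3, -3)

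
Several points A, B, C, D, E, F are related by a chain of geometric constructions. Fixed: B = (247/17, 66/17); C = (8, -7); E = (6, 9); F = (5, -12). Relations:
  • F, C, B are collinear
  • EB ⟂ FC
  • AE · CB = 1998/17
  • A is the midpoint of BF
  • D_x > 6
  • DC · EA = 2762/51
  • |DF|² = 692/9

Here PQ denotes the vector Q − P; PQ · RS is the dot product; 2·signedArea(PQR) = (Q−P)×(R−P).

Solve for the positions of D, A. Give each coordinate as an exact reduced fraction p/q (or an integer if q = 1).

A = (166/17, -69/17)
D = (19/3, -10/3)

1. A_x = 166/17  [A is the midpoint of BF]
2. A_y = -69/17  [A is the midpoint of BF]
   → A = (166/17, -69/17)
3. D_x = 19/3  [line -64/17·x + 222/17·y + 3436/51 = 0 ∩ |DF|² = 692/9]
4. D_y = -10/3  [line -64/17·x + 222/17·y + 3436/51 = 0 ∩ |DF|² = 692/9]
   → D = (19/3, -10/3)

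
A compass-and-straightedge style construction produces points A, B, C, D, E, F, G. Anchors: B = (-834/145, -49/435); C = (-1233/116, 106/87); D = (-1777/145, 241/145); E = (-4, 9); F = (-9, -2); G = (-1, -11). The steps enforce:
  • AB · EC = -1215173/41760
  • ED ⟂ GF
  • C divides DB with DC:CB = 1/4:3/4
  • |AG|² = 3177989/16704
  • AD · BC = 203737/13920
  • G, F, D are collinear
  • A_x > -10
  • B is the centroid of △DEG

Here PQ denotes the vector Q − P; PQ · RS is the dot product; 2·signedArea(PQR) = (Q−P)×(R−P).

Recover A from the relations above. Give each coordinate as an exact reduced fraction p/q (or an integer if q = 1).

A = (-2277/232, -34/87)

1. A_x = -2277/232  [AD · BC = 203737/13920 ∩ AB · EC = -1215173/41760]
2. A_y = -34/87  [AD · BC = 203737/13920 ∩ AB · EC = -1215173/41760]
   → A = (-2277/232, -34/87)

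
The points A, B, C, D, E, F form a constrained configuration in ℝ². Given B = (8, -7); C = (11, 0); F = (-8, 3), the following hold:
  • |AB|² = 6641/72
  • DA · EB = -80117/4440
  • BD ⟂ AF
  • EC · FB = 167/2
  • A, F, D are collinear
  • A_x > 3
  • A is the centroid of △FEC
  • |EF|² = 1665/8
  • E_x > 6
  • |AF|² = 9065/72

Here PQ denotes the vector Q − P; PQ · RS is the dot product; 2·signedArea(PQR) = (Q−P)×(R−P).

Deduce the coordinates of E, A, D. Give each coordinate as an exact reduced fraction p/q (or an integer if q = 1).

A = (37/12, 5/4)
D = (1693/185, 54/185)
E = (25/4, 3/4)

1. E_x = 25/4  [line -16·x + 10·y + 185/2 = 0 ∩ |EF|² = 1665/8]
2. E_y = 3/4  [line -16·x + 10·y + 185/2 = 0 ∩ |EF|² = 1665/8]
   → E = (25/4, 3/4)
3. A_x = 37/12  [A is the centroid of △FEC]
4. A_y = 5/4  [A is the centroid of △FEC]
   → A = (37/12, 5/4)
5. D_x = 1693/185  [A, F, D are collinear ∩ BD ⟂ AF]
6. D_y = 54/185  [A, F, D are collinear ∩ BD ⟂ AF]
   → D = (1693/185, 54/185)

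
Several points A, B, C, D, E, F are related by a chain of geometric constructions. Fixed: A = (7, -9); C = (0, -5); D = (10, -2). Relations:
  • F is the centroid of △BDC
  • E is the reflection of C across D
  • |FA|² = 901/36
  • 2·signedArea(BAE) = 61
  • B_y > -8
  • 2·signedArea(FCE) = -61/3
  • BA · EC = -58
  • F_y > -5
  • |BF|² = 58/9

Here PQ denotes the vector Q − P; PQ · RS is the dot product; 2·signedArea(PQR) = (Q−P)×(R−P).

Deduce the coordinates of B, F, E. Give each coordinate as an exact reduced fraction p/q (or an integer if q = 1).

1. E_x = 20  [E is the reflection of C across D]
2. E_y = 1  [E is the reflection of C across D]
   → E = (20, 1)
3. B_x = 7/2  [2·signedArea(BAE) = 61 ∩ BA · EC = -58]
4. B_y = -7  [2·signedArea(BAE) = 61 ∩ BA · EC = -58]
   → B = (7/2, -7)
5. F_x = 9/2  [F is the centroid of △BDC]
6. F_y = -14/3  [F is the centroid of △BDC]
   → F = (9/2, -14/3)

B = (7/2, -7)
E = (20, 1)
F = (9/2, -14/3)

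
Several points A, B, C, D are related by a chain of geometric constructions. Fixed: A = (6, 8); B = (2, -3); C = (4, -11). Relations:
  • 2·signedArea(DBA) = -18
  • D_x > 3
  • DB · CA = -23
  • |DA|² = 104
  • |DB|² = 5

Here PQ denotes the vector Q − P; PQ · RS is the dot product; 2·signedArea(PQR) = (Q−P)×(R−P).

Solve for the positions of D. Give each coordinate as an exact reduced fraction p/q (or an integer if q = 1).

D = (4, -2)

1. D_x = 4  [2·signedArea(DBA) = -18 ∩ DB · CA = -23]
2. D_y = -2  [2·signedArea(DBA) = -18 ∩ DB · CA = -23]
   → D = (4, -2)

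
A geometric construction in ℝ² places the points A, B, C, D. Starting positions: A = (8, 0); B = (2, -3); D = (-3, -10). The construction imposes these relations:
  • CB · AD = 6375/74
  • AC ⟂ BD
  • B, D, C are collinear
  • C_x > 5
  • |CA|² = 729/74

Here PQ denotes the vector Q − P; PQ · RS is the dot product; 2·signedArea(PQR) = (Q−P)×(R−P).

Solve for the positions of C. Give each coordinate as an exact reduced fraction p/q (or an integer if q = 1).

1. C_x = 403/74  [B, D, C are collinear ∩ AC ⟂ BD]
2. C_y = 135/74  [B, D, C are collinear ∩ AC ⟂ BD]
   → C = (403/74, 135/74)

C = (403/74, 135/74)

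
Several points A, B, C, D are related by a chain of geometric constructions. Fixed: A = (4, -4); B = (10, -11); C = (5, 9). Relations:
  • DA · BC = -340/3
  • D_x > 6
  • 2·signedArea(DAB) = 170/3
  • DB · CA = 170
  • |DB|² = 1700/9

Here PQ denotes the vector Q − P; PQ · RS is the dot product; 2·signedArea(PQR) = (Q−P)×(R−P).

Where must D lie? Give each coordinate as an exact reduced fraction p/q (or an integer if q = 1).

D = (20/3, 7/3)

1. D_x = 20/3  [DA · BC = -340/3 ∩ 2·signedArea(DAB) = 170/3]
2. D_y = 7/3  [DA · BC = -340/3 ∩ 2·signedArea(DAB) = 170/3]
   → D = (20/3, 7/3)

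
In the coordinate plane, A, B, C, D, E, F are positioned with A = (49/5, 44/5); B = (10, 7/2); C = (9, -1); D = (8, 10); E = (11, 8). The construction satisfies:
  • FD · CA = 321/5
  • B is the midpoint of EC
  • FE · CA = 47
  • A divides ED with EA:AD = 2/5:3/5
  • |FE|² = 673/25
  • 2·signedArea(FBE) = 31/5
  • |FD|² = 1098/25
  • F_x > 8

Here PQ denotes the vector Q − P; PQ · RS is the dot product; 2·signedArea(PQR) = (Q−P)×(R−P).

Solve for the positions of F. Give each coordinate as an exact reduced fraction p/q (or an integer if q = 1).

1. F_x = 43/5  [FD · CA = 321/5 ∩ 2·signedArea(FBE) = 31/5]
2. F_y = 17/5  [FD · CA = 321/5 ∩ 2·signedArea(FBE) = 31/5]
   → F = (43/5, 17/5)

F = (43/5, 17/5)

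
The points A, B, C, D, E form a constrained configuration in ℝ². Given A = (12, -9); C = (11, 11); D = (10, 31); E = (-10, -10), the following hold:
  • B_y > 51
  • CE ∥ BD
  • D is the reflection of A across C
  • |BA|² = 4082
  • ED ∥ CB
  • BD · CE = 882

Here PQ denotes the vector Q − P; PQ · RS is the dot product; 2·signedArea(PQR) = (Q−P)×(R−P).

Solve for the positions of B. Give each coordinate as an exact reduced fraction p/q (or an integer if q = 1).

B = (31, 52)

1. B_x = 31  [CE ∥ BD ∩ ED ∥ CB]
2. B_y = 52  [CE ∥ BD ∩ ED ∥ CB]
   → B = (31, 52)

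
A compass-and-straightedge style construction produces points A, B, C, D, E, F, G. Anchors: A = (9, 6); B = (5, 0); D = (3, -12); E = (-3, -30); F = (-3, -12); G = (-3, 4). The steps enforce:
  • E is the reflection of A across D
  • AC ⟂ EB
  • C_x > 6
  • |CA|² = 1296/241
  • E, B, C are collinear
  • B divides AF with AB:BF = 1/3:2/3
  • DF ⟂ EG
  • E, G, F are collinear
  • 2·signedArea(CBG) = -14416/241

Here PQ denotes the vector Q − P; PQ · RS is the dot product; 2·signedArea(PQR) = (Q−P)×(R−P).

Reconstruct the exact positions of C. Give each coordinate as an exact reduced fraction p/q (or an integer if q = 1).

C = (1629/241, 1590/241)

1. C_x = 1629/241  [E, B, C are collinear ∩ AC ⟂ EB]
2. C_y = 1590/241  [E, B, C are collinear ∩ AC ⟂ EB]
   → C = (1629/241, 1590/241)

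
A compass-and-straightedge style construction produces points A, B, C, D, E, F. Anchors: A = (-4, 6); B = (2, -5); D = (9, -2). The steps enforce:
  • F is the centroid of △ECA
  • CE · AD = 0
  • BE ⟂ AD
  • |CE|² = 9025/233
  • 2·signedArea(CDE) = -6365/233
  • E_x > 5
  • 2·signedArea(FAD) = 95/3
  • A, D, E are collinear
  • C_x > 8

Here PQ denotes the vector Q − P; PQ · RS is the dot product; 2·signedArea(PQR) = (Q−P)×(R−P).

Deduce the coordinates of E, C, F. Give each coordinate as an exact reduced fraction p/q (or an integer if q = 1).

1. E_x = 1226/233  [A, D, E are collinear ∩ BE ⟂ AD]
2. E_y = 70/233  [A, D, E are collinear ∩ BE ⟂ AD]
   → E = (1226/233, 70/233)
3. C_x = 1986/233  [CE · AD = 0 ∩ 2·signedArea(CDE) = -6365/233]
4. C_y = 1305/233  [CE · AD = 0 ∩ 2·signedArea(CDE) = -6365/233]
   → C = (1986/233, 1305/233)
5. F_x = 760/233  [F is the centroid of △ECA]
6. F_y = 2773/699  [F is the centroid of △ECA]
   → F = (760/233, 2773/699)

C = (1986/233, 1305/233)
E = (1226/233, 70/233)
F = (760/233, 2773/699)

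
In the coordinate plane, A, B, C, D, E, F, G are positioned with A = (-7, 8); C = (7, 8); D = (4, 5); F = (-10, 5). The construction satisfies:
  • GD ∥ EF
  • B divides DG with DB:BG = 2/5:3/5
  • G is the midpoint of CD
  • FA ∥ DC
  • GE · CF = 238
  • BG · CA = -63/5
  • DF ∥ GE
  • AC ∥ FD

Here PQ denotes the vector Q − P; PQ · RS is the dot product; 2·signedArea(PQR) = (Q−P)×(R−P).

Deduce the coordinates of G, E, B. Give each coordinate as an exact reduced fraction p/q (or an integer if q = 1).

1. G_x = 11/2  [G is the midpoint of CD]
2. G_y = 13/2  [G is the midpoint of CD]
   → G = (11/2, 13/2)
3. E_x = -17/2  [GD ∥ EF ∩ DF ∥ GE]
4. E_y = 13/2  [GD ∥ EF ∩ DF ∥ GE]
   → E = (-17/2, 13/2)
5. B_x = 23/5  [B divides DG with DB:BG = 2/5:3/5]
6. B_y = 28/5  [B divides DG with DB:BG = 2/5:3/5]
   → B = (23/5, 28/5)

B = (23/5, 28/5)
E = (-17/2, 13/2)
G = (11/2, 13/2)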